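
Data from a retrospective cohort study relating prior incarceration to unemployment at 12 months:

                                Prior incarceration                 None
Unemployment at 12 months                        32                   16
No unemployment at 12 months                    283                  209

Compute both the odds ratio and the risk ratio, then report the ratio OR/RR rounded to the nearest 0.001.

1.034

Reading the table with exposure as columns: a = 32 (Prior incarceration, case), b = 283 (Prior incarceration, non-case), c = 16 (None, case), d = 209.
OR = (32·209)/(283·16) = 6688/4528 = 1.47703
Risk in exposed = 32/315 = 0.10159; risk in unexposed = 16/225 = 0.07111; RR = 1.42857
OR/RR = 1.47703 / 1.42857 = 1.03392
The outcome is not rare, so the OR lies further from 1 than the RR.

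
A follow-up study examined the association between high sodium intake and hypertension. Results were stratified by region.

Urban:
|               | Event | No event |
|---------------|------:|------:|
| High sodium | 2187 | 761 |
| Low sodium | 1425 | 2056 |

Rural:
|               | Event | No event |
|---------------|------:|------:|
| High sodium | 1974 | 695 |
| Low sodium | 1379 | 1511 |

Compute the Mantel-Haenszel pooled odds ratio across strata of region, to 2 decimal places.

3.62

OR_MH = Σ(aᵢdᵢ/nᵢ) / Σ(bᵢcᵢ/nᵢ), where nᵢ is the stratum total.
Stratum 1 (Urban): n = 6429; a·d/n = 2187·2056/6429 = 699.4046; b·c/n = 761·1425/6429 = 168.6771
Stratum 2 (Rural): n = 5559; a·d/n = 1974·1511/5559 = 536.5559; b·c/n = 695·1379/5559 = 172.4060
OR_MH = (699.4046 + 536.5559) / (168.6771 + 172.4060) = 1235.9604 / 341.0831 = 3.62363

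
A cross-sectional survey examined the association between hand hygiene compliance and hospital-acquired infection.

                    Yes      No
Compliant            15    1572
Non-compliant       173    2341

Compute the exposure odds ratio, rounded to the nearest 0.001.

0.129

Cells: a = 15, b = 1572, c = 173, d = 2341.
OR = (a·d)/(b·c) = (15 × 2341) / (1572 × 173) = 35115 / 271956 = 0.12912
Exposure is associated with lower odds of hospital-acquired infection (OR = 0.13 < 1).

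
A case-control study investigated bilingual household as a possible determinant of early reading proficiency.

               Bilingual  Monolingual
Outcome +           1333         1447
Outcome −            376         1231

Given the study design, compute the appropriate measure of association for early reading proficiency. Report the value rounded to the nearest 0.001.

Reading the table with exposure as columns: a = 1333 (Bilingual, case), b = 376 (Bilingual, non-case), c = 1447 (Monolingual, case), d = 1231.
This is a case-control study: participants were sampled on outcome status, so risks in the source population cannot be estimated directly — relative risk is not valid here. The odds ratio is the appropriate measure.
OR = (a·d)/(b·c) = (1333 × 1231) / (376 × 1447) = 1640923 / 544072 = 3.01600

3.016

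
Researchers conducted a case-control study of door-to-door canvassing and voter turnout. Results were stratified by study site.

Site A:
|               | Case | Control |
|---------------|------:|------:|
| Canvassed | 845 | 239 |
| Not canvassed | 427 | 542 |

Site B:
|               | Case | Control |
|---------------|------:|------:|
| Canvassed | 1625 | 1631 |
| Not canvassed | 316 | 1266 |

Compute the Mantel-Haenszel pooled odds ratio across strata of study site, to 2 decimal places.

OR_MH = Σ(aᵢdᵢ/nᵢ) / Σ(bᵢcᵢ/nᵢ), where nᵢ is the stratum total.
Stratum 1 (Site A): n = 2053; a·d/n = 845·542/2053 = 223.0833; b·c/n = 239·427/2053 = 49.7092
Stratum 2 (Site B): n = 4838; a·d/n = 1625·1266/4838 = 425.2274; b·c/n = 1631·316/4838 = 106.5308
OR_MH = (223.0833 + 425.2274) / (49.7092 + 106.5308) = 648.3107 / 156.2400 = 4.14945

4.15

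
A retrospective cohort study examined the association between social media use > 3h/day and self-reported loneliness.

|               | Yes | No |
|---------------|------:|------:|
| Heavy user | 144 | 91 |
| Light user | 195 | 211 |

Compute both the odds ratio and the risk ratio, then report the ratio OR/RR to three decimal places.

Cells: a = 144, b = 91, c = 195, d = 211.
OR = (144·211)/(91·195) = 30384/17745 = 1.71226
Risk in exposed = 144/235 = 0.61277; risk in unexposed = 195/406 = 0.48030; RR = 1.27581
OR/RR = 1.71226 / 1.27581 = 1.34209
The outcome is not rare, so the OR lies further from 1 than the RR.

1.342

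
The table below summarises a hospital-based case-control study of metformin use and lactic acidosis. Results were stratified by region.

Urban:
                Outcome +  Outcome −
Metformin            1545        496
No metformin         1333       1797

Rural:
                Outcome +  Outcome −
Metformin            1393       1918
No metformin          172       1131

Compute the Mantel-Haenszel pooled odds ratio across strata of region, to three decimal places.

OR_MH = Σ(aᵢdᵢ/nᵢ) / Σ(bᵢcᵢ/nᵢ), where nᵢ is the stratum total.
Stratum 1 (Urban): n = 5171; a·d/n = 1545·1797/5171 = 536.9107; b·c/n = 496·1333/5171 = 127.8608
Stratum 2 (Rural): n = 4614; a·d/n = 1393·1131/4614 = 341.4571; b·c/n = 1918·172/4614 = 71.4989
OR_MH = (536.9107 + 341.4571) / (127.8608 + 71.4989) = 878.3677 / 199.3597 = 4.40594

4.406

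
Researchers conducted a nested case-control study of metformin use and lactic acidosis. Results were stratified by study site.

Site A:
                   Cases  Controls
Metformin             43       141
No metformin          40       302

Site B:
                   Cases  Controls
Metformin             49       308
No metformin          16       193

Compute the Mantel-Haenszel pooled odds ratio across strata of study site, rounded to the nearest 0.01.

OR_MH = Σ(aᵢdᵢ/nᵢ) / Σ(bᵢcᵢ/nᵢ), where nᵢ is the stratum total.
Stratum 1 (Site A): n = 526; a·d/n = 43·302/526 = 24.6882; b·c/n = 141·40/526 = 10.7224
Stratum 2 (Site B): n = 566; a·d/n = 49·193/566 = 16.7085; b·c/n = 308·16/566 = 8.7067
OR_MH = (24.6882 + 16.7085) / (10.7224 + 8.7067) = 41.3967 / 19.4291 = 2.13065

2.13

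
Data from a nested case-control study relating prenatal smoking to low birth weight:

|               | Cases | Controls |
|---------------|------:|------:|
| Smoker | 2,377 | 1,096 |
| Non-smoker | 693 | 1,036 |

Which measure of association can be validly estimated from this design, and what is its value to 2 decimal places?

Cells: a = 2377, b = 1096, c = 693, d = 1036.
This is a nested case-control study: participants were sampled on outcome status, so risks in the source population cannot be estimated directly — relative risk is not valid here. The odds ratio is the appropriate measure.
OR = (a·d)/(b·c) = (2377 × 1036) / (1096 × 693) = 2462572 / 759528 = 3.24224

3.24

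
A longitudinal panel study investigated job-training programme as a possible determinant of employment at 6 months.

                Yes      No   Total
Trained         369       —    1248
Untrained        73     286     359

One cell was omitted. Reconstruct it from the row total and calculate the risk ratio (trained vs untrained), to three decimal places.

1.454

The missing cell is in the exposed row: 1248 − 369 = 879.
So a = 369, b = 879, c = 73, d = 286.
RR = [a/(a+b)] / [c/(c+d)] = (369/1248) / (73/359) = 0.29567/0.20334 = 1.45406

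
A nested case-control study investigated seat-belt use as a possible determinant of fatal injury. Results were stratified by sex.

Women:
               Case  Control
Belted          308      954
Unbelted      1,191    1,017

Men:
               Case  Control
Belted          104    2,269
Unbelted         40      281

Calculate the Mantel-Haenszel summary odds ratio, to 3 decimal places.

OR_MH = Σ(aᵢdᵢ/nᵢ) / Σ(bᵢcᵢ/nᵢ), where nᵢ is the stratum total.
Stratum 1 (Women): n = 3470; a·d/n = 308·1017/3470 = 90.2697; b·c/n = 954·1191/3470 = 327.4392
Stratum 2 (Men): n = 2694; a·d/n = 104·281/2694 = 10.8478; b·c/n = 2269·40/2694 = 33.6897
OR_MH = (90.2697 + 10.8478) / (327.4392 + 33.6897) = 101.1176 / 361.1289 = 0.28000

0.280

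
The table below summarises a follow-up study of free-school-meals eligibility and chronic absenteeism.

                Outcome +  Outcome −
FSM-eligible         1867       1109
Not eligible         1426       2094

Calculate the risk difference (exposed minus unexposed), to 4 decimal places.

0.2222

Cells: a = 1867, b = 1109, c = 1426, d = 2094.
Risk in exposed = 1867/2976 = 0.627352; risk in unexposed = 1426/3520 = 0.405114.
Risk difference = 0.627352 − 0.405114 = 0.222239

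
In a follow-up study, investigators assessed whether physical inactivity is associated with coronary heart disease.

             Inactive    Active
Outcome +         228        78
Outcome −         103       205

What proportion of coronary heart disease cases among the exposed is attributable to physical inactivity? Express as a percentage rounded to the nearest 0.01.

59.99

Reading the table with exposure as columns: a = 228 (Inactive, case), b = 103 (Inactive, non-case), c = 78 (Active, case), d = 205.
Risk in exposed = 228/331 = 0.68882; risk in unexposed = 78/283 = 0.27562.
RR = 0.68882/0.27562 = 2.49919
AR% = (RR − 1)/RR × 100 = (2.49919 − 1)/2.49919 × 100 = 59.9870%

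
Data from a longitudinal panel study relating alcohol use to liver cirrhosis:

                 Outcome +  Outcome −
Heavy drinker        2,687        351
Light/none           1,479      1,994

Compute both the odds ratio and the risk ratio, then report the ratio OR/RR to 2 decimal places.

4.97

Cells: a = 2687, b = 351, c = 1479, d = 1994.
OR = (2687·1994)/(351·1479) = 5357878/519129 = 10.32090
Risk in exposed = 2687/3038 = 0.88446; risk in unexposed = 1479/3473 = 0.42586; RR = 2.07690
OR/RR = 10.32090 / 2.07690 = 4.96937
The outcome is not rare, so the OR lies further from 1 than the RR.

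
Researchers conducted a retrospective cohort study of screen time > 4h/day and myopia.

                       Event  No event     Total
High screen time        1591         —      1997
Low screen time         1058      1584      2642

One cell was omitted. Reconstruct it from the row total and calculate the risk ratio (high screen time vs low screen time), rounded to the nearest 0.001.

The missing cell is in the exposed row: 1997 − 1591 = 406.
So a = 1591, b = 406, c = 1058, d = 1584.
RR = [a/(a+b)] / [c/(c+d)] = (1591/1997) / (1058/2642) = 0.79670/0.40045 = 1.98948

1.989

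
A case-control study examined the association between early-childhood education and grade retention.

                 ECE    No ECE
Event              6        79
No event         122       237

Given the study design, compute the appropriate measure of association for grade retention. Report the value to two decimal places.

0.15

Reading the table with exposure as columns: a = 6 (ECE, case), b = 122 (ECE, non-case), c = 79 (No ECE, case), d = 237.
This is a case-control study: participants were sampled on outcome status, so risks in the source population cannot be estimated directly — relative risk is not valid here. The odds ratio is the appropriate measure.
OR = (a·d)/(b·c) = (6 × 237) / (122 × 79) = 1422 / 9638 = 0.14754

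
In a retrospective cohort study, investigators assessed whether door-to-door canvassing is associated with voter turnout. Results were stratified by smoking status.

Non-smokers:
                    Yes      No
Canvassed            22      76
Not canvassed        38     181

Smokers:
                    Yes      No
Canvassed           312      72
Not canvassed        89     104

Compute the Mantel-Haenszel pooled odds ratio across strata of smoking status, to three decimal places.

OR_MH = Σ(aᵢdᵢ/nᵢ) / Σ(bᵢcᵢ/nᵢ), where nᵢ is the stratum total.
Stratum 1 (Non-smokers): n = 317; a·d/n = 22·181/317 = 12.5615; b·c/n = 76·38/317 = 9.1104
Stratum 2 (Smokers): n = 577; a·d/n = 312·104/577 = 56.2357; b·c/n = 72·89/577 = 11.1057
OR_MH = (12.5615 + 56.2357) / (9.1104 + 11.1057) = 68.7972 / 20.2161 = 3.40309

3.403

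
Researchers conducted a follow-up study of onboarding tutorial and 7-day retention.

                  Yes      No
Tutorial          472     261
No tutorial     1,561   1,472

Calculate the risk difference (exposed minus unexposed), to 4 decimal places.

Cells: a = 472, b = 261, c = 1561, d = 1472.
Risk in exposed = 472/733 = 0.643929; risk in unexposed = 1561/3033 = 0.514672.
Risk difference = 0.643929 − 0.514672 = 0.129257

0.1293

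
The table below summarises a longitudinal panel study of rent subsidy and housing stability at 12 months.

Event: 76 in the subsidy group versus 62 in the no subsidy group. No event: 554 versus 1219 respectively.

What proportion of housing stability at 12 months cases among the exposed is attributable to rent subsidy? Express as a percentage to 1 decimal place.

59.9

From the description: a = 76, b = 554, c = 62, d = 1219.
Risk in exposed = 76/630 = 0.12063; risk in unexposed = 62/1281 = 0.04840.
RR = 0.12063/0.04840 = 2.49247
AR% = (RR − 1)/RR × 100 = (2.49247 − 1)/2.49247 × 100 = 59.8792%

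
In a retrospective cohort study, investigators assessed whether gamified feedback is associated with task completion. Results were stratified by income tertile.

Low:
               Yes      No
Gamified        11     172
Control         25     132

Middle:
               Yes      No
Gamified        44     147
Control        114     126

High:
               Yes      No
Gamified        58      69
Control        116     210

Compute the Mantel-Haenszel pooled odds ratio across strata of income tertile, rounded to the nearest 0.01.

OR_MH = Σ(aᵢdᵢ/nᵢ) / Σ(bᵢcᵢ/nᵢ), where nᵢ is the stratum total.
Stratum 1 (Low): n = 340; a·d/n = 11·132/340 = 4.2706; b·c/n = 172·25/340 = 12.6471
Stratum 2 (Middle): n = 431; a·d/n = 44·126/431 = 12.8631; b·c/n = 147·114/431 = 38.8817
Stratum 3 (High): n = 453; a·d/n = 58·210/453 = 26.8874; b·c/n = 69·116/453 = 17.6689
OR_MH = (4.2706 + 12.8631 + 26.8874) / (12.6471 + 38.8817 + 17.6689) = 44.0211 / 69.1976 = 0.63617

0.64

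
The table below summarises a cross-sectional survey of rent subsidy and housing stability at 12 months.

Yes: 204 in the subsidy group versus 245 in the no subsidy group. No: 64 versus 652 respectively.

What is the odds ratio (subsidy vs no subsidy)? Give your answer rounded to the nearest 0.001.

From the description: a = 204, b = 64, c = 245, d = 652.
OR = (a·d)/(b·c) = (204 × 652) / (64 × 245) = 133008 / 15680 = 8.48265
The odds of housing stability at 12 months are about 8.48 times as high in the subsidy group.

8.483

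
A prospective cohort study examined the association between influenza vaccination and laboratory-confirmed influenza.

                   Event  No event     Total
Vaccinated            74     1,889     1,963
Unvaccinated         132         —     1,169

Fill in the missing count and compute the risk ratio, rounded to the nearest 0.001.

0.334

The missing cell is in the unexposed row: 1169 − 132 = 1037.
So a = 74, b = 1889, c = 132, d = 1037.
RR = [a/(a+b)] / [c/(c+d)] = (74/1963) / (132/1169) = 0.03770/0.11292 = 0.33385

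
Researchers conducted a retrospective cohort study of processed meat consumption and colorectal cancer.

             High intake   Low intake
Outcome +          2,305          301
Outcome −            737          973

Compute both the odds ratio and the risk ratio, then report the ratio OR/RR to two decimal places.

3.15

Reading the table with exposure as columns: a = 2305 (High intake, case), b = 737 (High intake, non-case), c = 301 (Low intake, case), d = 973.
OR = (2305·973)/(737·301) = 2242765/221837 = 10.10997
Risk in exposed = 2305/3042 = 0.75773; risk in unexposed = 301/1274 = 0.23626; RR = 3.20712
OR/RR = 10.10997 / 3.20712 = 3.15236
The outcome is not rare, so the OR lies further from 1 than the RR.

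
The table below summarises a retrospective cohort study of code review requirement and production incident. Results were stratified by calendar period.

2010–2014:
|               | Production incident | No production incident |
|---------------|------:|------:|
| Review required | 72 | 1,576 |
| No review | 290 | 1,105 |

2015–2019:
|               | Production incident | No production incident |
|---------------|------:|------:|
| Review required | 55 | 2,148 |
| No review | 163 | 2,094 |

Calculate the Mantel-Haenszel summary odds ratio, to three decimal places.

0.227

OR_MH = Σ(aᵢdᵢ/nᵢ) / Σ(bᵢcᵢ/nᵢ), where nᵢ is the stratum total.
Stratum 1 (2010–2014): n = 3043; a·d/n = 72·1105/3043 = 26.1453; b·c/n = 1576·290/3043 = 150.1939
Stratum 2 (2015–2019): n = 4460; a·d/n = 55·2094/4460 = 25.8229; b·c/n = 2148·163/4460 = 78.5031
OR_MH = (26.1453 + 25.8229) / (150.1939 + 78.5031) = 51.9681 / 228.6970 = 0.22724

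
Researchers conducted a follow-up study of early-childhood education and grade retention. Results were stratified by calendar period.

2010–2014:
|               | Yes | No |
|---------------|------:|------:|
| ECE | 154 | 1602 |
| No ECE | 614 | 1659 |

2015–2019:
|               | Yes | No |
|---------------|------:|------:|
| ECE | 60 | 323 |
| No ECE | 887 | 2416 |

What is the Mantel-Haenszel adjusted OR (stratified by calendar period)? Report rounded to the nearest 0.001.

OR_MH = Σ(aᵢdᵢ/nᵢ) / Σ(bᵢcᵢ/nᵢ), where nᵢ is the stratum total.
Stratum 1 (2010–2014): n = 4029; a·d/n = 154·1659/4029 = 63.4118; b·c/n = 1602·614/4029 = 244.1370
Stratum 2 (2015–2019): n = 3686; a·d/n = 60·2416/3686 = 39.3272; b·c/n = 323·887/3686 = 77.7268
OR_MH = (63.4118 + 39.3272) / (244.1370 + 77.7268) = 102.7389 / 321.8638 = 0.31920

0.319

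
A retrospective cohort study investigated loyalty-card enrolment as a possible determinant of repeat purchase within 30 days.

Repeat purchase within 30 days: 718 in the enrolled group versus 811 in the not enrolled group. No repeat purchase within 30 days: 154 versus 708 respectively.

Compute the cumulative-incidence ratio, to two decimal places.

1.54

From the description: a = 718, b = 154, c = 811, d = 708.
Risk in exposed = 718/872 = 0.82339; risk in unexposed = 811/1519 = 0.53390.
RR = 0.82339 / 0.53390 = 1.54221
The risk among the exposed is 1.54 times that among the unexposed.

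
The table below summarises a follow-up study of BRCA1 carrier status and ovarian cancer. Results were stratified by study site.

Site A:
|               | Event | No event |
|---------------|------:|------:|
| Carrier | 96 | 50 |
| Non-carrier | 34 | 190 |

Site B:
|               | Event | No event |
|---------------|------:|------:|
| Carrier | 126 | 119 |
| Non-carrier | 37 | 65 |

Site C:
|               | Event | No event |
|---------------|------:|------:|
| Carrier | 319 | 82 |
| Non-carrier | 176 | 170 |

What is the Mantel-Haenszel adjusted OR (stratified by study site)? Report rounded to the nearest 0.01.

3.97

OR_MH = Σ(aᵢdᵢ/nᵢ) / Σ(bᵢcᵢ/nᵢ), where nᵢ is the stratum total.
Stratum 1 (Site A): n = 370; a·d/n = 96·190/370 = 49.2973; b·c/n = 50·34/370 = 4.5946
Stratum 2 (Site B): n = 347; a·d/n = 126·65/347 = 23.6023; b·c/n = 119·37/347 = 12.6888
Stratum 3 (Site C): n = 747; a·d/n = 319·170/747 = 72.5971; b·c/n = 82·176/747 = 19.3199
OR_MH = (49.2973 + 23.6023 + 72.5971) / (4.5946 + 12.6888 + 19.3199) = 145.4967 / 36.6033 = 3.97496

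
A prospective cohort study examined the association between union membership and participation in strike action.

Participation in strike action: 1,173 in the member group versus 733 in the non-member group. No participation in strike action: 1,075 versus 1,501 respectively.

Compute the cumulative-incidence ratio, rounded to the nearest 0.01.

1.59

From the description: a = 1173, b = 1075, c = 733, d = 1501.
Risk in exposed = 1173/2248 = 0.52180; risk in unexposed = 733/2234 = 0.32811.
RR = 0.52180 / 0.32811 = 1.59031
The risk among the exposed is 1.59 times that among the unexposed.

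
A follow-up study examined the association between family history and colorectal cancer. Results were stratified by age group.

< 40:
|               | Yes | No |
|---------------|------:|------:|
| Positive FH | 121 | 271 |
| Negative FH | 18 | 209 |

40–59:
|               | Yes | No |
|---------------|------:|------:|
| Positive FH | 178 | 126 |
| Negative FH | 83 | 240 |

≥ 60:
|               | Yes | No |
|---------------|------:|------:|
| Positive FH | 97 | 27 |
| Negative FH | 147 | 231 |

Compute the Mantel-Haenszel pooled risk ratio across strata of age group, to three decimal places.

2.378

RR_MH = Σ(aᵢ·n₀ᵢ/nᵢ) / Σ(cᵢ·n₁ᵢ/nᵢ), with n₁ᵢ = aᵢ+bᵢ (exposed), n₀ᵢ = cᵢ+dᵢ (unexposed), nᵢ = n₁ᵢ+n₀ᵢ.
Stratum 1 (< 40): n₁ = 392, n₀ = 227, n = 619; a·n₀/n = 121·227/619 = 44.3732; c·n₁/n = 18·392/619 = 11.3990
Stratum 2 (40–59): n₁ = 304, n₀ = 323, n = 627; a·n₀/n = 178·323/627 = 91.6970; c·n₁/n = 83·304/627 = 40.2424
Stratum 3 (≥ 60): n₁ = 124, n₀ = 378, n = 502; a·n₀/n = 97·378/502 = 73.0398; c·n₁/n = 147·124/502 = 36.3108
RR_MH = (44.3732 + 91.6970 + 73.0398) / (11.3990 + 40.2424 + 36.3108) = 209.1100 / 87.9522 = 2.37754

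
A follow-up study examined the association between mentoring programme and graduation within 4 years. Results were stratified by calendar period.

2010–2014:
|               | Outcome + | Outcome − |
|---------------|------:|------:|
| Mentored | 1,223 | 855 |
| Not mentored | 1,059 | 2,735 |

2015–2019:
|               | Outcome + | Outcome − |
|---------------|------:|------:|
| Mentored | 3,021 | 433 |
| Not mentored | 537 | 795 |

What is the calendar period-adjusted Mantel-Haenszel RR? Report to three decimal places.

RR_MH = Σ(aᵢ·n₀ᵢ/nᵢ) / Σ(cᵢ·n₁ᵢ/nᵢ), with n₁ᵢ = aᵢ+bᵢ (exposed), n₀ᵢ = cᵢ+dᵢ (unexposed), nᵢ = n₁ᵢ+n₀ᵢ.
Stratum 1 (2010–2014): n₁ = 2078, n₀ = 3794, n = 5872; a·n₀/n = 1223·3794/5872 = 790.2013; c·n₁/n = 1059·2078/5872 = 374.7619
Stratum 2 (2015–2019): n₁ = 3454, n₀ = 1332, n = 4786; a·n₀/n = 3021·1332/4786 = 840.7798; c·n₁/n = 537·3454/4786 = 387.5466
RR_MH = (790.2013 + 840.7798) / (374.7619 + 387.5466) = 1630.9811 / 762.3085 = 2.13953

2.140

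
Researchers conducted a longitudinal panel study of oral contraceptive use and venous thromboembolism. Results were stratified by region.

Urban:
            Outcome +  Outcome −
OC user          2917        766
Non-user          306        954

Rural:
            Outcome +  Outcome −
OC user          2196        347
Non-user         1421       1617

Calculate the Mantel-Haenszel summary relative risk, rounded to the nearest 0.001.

2.215

RR_MH = Σ(aᵢ·n₀ᵢ/nᵢ) / Σ(cᵢ·n₁ᵢ/nᵢ), with n₁ᵢ = aᵢ+bᵢ (exposed), n₀ᵢ = cᵢ+dᵢ (unexposed), nᵢ = n₁ᵢ+n₀ᵢ.
Stratum 1 (Urban): n₁ = 3683, n₀ = 1260, n = 4943; a·n₀/n = 2917·1260/4943 = 743.5606; c·n₁/n = 306·3683/4943 = 227.9988
Stratum 2 (Rural): n₁ = 2543, n₀ = 3038, n = 5581; a·n₀/n = 2196·3038/5581 = 1195.3858; c·n₁/n = 1421·2543/5581 = 647.4831
RR_MH = (743.5606 + 1195.3858) / (227.9988 + 647.4831) = 1938.9464 / 875.4819 = 2.21472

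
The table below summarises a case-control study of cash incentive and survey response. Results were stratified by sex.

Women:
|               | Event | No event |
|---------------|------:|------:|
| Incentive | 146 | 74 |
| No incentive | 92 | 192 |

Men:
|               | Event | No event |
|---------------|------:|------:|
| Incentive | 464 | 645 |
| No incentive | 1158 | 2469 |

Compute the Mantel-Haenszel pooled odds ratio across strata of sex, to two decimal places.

OR_MH = Σ(aᵢdᵢ/nᵢ) / Σ(bᵢcᵢ/nᵢ), where nᵢ is the stratum total.
Stratum 1 (Women): n = 504; a·d/n = 146·192/504 = 55.6190; b·c/n = 74·92/504 = 13.5079
Stratum 2 (Men): n = 4736; a·d/n = 464·2469/4736 = 241.8953; b·c/n = 645·1158/4736 = 157.7090
OR_MH = (55.6190 + 241.8953) / (13.5079 + 157.7090) = 297.5143 / 171.2170 = 1.73764

1.74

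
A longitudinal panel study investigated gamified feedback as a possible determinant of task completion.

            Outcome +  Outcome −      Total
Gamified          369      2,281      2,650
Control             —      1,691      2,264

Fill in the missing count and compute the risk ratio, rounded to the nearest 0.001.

The missing cell is in the unexposed row: 2264 − 1691 = 573.
So a = 369, b = 2281, c = 573, d = 1691.
RR = [a/(a+b)] / [c/(c+d)] = (369/2650) / (573/2264) = 0.13925/0.25309 = 0.55018

0.550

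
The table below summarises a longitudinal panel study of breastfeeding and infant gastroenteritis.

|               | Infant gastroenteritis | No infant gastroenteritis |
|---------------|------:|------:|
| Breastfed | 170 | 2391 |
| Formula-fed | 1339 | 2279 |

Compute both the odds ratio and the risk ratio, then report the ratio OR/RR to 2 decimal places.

0.67

Cells: a = 170, b = 2391, c = 1339, d = 2279.
OR = (170·2279)/(2391·1339) = 387430/3201549 = 0.12101
Risk in exposed = 170/2561 = 0.06638; risk in unexposed = 1339/3618 = 0.37009; RR = 0.17936
OR/RR = 0.12101 / 0.17936 = 0.67469
The outcome is not rare, so the OR lies further from 1 than the RR.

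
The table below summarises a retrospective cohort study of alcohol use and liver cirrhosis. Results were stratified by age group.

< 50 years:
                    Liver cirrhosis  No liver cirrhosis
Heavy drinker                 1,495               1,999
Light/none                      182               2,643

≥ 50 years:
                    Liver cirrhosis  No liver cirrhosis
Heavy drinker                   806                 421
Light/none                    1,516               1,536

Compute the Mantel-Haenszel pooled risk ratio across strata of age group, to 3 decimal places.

2.322

RR_MH = Σ(aᵢ·n₀ᵢ/nᵢ) / Σ(cᵢ·n₁ᵢ/nᵢ), with n₁ᵢ = aᵢ+bᵢ (exposed), n₀ᵢ = cᵢ+dᵢ (unexposed), nᵢ = n₁ᵢ+n₀ᵢ.
Stratum 1 (< 50 years): n₁ = 3494, n₀ = 2825, n = 6319; a·n₀/n = 1495·2825/6319 = 668.3613; c·n₁/n = 182·3494/6319 = 100.6343
Stratum 2 (≥ 50 years): n₁ = 1227, n₀ = 3052, n = 4279; a·n₀/n = 806·3052/4279 = 574.8801; c·n₁/n = 1516·1227/4279 = 434.7118
RR_MH = (668.3613 + 574.8801) / (100.6343 + 434.7118) = 1243.2414 / 535.3461 = 2.32231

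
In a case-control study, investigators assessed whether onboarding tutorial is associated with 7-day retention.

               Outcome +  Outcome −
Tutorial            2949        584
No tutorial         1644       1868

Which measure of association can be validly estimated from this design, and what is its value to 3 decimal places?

Cells: a = 2949, b = 584, c = 1644, d = 1868.
This is a case-control study: participants were sampled on outcome status, so risks in the source population cannot be estimated directly — relative risk is not valid here. The odds ratio is the appropriate measure.
OR = (a·d)/(b·c) = (2949 × 1868) / (584 × 1644) = 5508732 / 960096 = 5.73769

5.738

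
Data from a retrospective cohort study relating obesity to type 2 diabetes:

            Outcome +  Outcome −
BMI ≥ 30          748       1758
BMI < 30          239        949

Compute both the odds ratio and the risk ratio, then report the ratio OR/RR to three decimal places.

1.139

Cells: a = 748, b = 1758, c = 239, d = 949.
OR = (748·949)/(1758·239) = 709852/420162 = 1.68947
Risk in exposed = 748/2506 = 0.29848; risk in unexposed = 239/1188 = 0.20118; RR = 1.48368
OR/RR = 1.68947 / 1.48368 = 1.13871
The outcome is not rare, so the OR lies further from 1 than the RR.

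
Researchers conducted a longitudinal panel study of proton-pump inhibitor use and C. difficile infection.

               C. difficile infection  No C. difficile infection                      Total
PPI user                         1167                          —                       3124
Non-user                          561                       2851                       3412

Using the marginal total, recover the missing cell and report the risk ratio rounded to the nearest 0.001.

2.272

The missing cell is in the exposed row: 3124 − 1167 = 1957.
So a = 1167, b = 1957, c = 561, d = 2851.
RR = [a/(a+b)] / [c/(c+d)] = (1167/3124) / (561/3412) = 0.37356/0.16442 = 2.27199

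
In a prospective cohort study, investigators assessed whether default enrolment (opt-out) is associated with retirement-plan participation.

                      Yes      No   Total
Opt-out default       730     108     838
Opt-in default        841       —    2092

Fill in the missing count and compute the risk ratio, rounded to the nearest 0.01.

2.17

The missing cell is in the unexposed row: 2092 − 841 = 1251.
So a = 730, b = 108, c = 841, d = 1251.
RR = [a/(a+b)] / [c/(c+d)] = (730/838) / (841/2092) = 0.87112/0.40201 = 2.16693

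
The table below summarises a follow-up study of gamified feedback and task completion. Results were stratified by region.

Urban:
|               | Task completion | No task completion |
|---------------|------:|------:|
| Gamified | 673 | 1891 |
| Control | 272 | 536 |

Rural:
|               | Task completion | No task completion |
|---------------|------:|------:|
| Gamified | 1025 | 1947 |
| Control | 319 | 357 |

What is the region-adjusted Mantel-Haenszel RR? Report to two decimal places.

0.75

RR_MH = Σ(aᵢ·n₀ᵢ/nᵢ) / Σ(cᵢ·n₁ᵢ/nᵢ), with n₁ᵢ = aᵢ+bᵢ (exposed), n₀ᵢ = cᵢ+dᵢ (unexposed), nᵢ = n₁ᵢ+n₀ᵢ.
Stratum 1 (Urban): n₁ = 2564, n₀ = 808, n = 3372; a·n₀/n = 673·808/3372 = 161.2645; c·n₁/n = 272·2564/3372 = 206.8233
Stratum 2 (Rural): n₁ = 2972, n₀ = 676, n = 3648; a·n₀/n = 1025·676/3648 = 189.9397; c·n₁/n = 319·2972/3648 = 259.8871
RR_MH = (161.2645 + 189.9397) / (206.8233 + 259.8871) = 351.2042 / 466.7103 = 0.75251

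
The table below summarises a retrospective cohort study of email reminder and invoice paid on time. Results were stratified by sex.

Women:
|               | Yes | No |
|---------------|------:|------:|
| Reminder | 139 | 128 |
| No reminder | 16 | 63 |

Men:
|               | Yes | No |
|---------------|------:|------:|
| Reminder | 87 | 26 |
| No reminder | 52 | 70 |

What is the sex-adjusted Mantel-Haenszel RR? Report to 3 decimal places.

2.059

RR_MH = Σ(aᵢ·n₀ᵢ/nᵢ) / Σ(cᵢ·n₁ᵢ/nᵢ), with n₁ᵢ = aᵢ+bᵢ (exposed), n₀ᵢ = cᵢ+dᵢ (unexposed), nᵢ = n₁ᵢ+n₀ᵢ.
Stratum 1 (Women): n₁ = 267, n₀ = 79, n = 346; a·n₀/n = 139·79/346 = 31.7370; c·n₁/n = 16·267/346 = 12.3468
Stratum 2 (Men): n₁ = 113, n₀ = 122, n = 235; a·n₀/n = 87·122/235 = 45.1660; c·n₁/n = 52·113/235 = 25.0043
RR_MH = (31.7370 + 45.1660) / (12.3468 + 25.0043) = 76.9030 / 37.3511 = 2.05892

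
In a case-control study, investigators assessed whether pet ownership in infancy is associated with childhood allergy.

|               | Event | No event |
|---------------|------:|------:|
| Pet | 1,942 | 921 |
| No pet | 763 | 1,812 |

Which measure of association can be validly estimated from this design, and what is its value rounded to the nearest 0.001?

5.008

Cells: a = 1942, b = 921, c = 763, d = 1812.
This is a case-control study: participants were sampled on outcome status, so risks in the source population cannot be estimated directly — relative risk is not valid here. The odds ratio is the appropriate measure.
OR = (a·d)/(b·c) = (1942 × 1812) / (921 × 763) = 3518904 / 702723 = 5.00753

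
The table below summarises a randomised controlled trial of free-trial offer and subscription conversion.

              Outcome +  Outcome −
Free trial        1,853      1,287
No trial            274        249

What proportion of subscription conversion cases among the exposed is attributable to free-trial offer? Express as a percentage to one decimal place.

Cells: a = 1853, b = 1287, c = 274, d = 249.
Risk in exposed = 1853/3140 = 0.59013; risk in unexposed = 274/523 = 0.52390.
RR = 0.59013/0.52390 = 1.12641
AR% = (RR − 1)/RR × 100 = (1.12641 − 1)/1.12641 × 100 = 11.2225%

11.2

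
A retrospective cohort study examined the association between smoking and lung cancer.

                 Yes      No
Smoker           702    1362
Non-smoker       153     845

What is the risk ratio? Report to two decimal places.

2.22

Cells: a = 702, b = 1362, c = 153, d = 845.
Risk in exposed = 702/2064 = 0.34012; risk in unexposed = 153/998 = 0.15331.
RR = 0.34012 / 0.15331 = 2.21854
The risk among the exposed is 2.22 times that among the unexposed.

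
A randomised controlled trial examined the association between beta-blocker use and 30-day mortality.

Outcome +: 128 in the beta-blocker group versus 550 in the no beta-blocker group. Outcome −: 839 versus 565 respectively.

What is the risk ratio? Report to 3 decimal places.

From the description: a = 128, b = 839, c = 550, d = 565.
Risk in exposed = 128/967 = 0.13237; risk in unexposed = 550/1115 = 0.49327.
RR = 0.13237 / 0.49327 = 0.26835
The risk is 73% lower among the exposed than among the unexposed.

0.268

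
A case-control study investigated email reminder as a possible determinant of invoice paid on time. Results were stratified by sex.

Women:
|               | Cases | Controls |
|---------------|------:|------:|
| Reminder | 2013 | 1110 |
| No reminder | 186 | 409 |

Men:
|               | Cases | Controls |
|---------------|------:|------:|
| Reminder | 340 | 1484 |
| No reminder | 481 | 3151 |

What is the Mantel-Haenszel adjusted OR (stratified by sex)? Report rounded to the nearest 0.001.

OR_MH = Σ(aᵢdᵢ/nᵢ) / Σ(bᵢcᵢ/nᵢ), where nᵢ is the stratum total.
Stratum 1 (Women): n = 3718; a·d/n = 2013·409/3718 = 221.4408; b·c/n = 1110·186/3718 = 55.5299
Stratum 2 (Men): n = 5456; a·d/n = 340·3151/5456 = 196.3600; b·c/n = 1484·481/5456 = 130.8292
OR_MH = (221.4408 + 196.3600) / (55.5299 + 130.8292) = 417.8008 / 186.3590 = 2.24191

2.242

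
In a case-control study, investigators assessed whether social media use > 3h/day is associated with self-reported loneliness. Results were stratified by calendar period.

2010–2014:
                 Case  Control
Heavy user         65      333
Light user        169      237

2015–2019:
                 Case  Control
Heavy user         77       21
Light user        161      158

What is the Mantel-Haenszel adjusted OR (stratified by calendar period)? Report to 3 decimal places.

OR_MH = Σ(aᵢdᵢ/nᵢ) / Σ(bᵢcᵢ/nᵢ), where nᵢ is the stratum total.
Stratum 1 (2010–2014): n = 804; a·d/n = 65·237/804 = 19.1604; b·c/n = 333·169/804 = 69.9963
Stratum 2 (2015–2019): n = 417; a·d/n = 77·158/417 = 29.1751; b·c/n = 21·161/417 = 8.1079
OR_MH = (19.1604 + 29.1751) / (69.9963 + 8.1079) = 48.3355 / 78.1042 = 0.61886

0.619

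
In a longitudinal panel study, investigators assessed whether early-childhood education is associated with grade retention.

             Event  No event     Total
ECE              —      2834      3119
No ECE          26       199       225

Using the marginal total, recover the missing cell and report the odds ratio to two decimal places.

The missing cell is in the exposed row: 3119 − 2834 = 285.
So a = 285, b = 2834, c = 26, d = 199.
OR = (a·d)/(b·c) = (285 × 199) / (2834 × 26) = 56715 / 73684 = 0.76971

0.77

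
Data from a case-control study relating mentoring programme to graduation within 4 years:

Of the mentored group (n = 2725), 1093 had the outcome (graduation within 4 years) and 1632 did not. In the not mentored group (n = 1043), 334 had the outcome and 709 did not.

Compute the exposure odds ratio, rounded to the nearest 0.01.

From the description: a = 1093, b = 1632, c = 334, d = 709.
OR = (a·d)/(b·c) = (1093 × 709) / (1632 × 334) = 774937 / 545088 = 1.42167
The odds of graduation within 4 years are about 1.42 times as high in the mentored group.

1.42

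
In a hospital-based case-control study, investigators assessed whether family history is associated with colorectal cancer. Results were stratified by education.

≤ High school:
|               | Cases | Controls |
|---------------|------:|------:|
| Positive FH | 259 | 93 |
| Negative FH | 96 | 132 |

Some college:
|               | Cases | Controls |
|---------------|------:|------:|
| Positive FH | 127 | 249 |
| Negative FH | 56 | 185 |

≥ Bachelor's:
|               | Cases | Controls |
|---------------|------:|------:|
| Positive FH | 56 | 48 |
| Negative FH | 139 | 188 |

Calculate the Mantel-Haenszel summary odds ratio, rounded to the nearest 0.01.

OR_MH = Σ(aᵢdᵢ/nᵢ) / Σ(bᵢcᵢ/nᵢ), where nᵢ is the stratum total.
Stratum 1 (≤ High school): n = 580; a·d/n = 259·132/580 = 58.9448; b·c/n = 93·96/580 = 15.3931
Stratum 2 (Some college): n = 617; a·d/n = 127·185/617 = 38.0794; b·c/n = 249·56/617 = 22.5997
Stratum 3 (≥ Bachelor's): n = 431; a·d/n = 56·188/431 = 24.4269; b·c/n = 48·139/431 = 15.4803
OR_MH = (58.9448 + 38.0794 + 24.4269) / (15.3931 + 22.5997 + 15.4803) = 121.4512 / 53.4731 = 2.27126

2.27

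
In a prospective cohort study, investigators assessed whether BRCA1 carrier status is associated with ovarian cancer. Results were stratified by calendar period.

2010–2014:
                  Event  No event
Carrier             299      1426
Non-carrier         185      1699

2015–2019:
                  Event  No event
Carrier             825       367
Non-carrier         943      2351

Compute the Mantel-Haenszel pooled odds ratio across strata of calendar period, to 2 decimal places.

3.81

OR_MH = Σ(aᵢdᵢ/nᵢ) / Σ(bᵢcᵢ/nᵢ), where nᵢ is the stratum total.
Stratum 1 (2010–2014): n = 3609; a·d/n = 299·1699/3609 = 140.7595; b·c/n = 1426·185/3609 = 73.0978
Stratum 2 (2015–2019): n = 4486; a·d/n = 825·2351/4486 = 432.3618; b·c/n = 367·943/4486 = 77.1469
OR_MH = (140.7595 + 432.3618) / (73.0978 + 77.1469) = 573.1213 / 150.2447 = 3.81459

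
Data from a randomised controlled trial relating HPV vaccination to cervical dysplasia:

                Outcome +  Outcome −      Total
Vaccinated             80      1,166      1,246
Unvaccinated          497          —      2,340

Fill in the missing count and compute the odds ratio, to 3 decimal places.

The missing cell is in the unexposed row: 2340 − 497 = 1843.
So a = 80, b = 1166, c = 497, d = 1843.
OR = (a·d)/(b·c) = (80 × 1843) / (1166 × 497) = 147440 / 579502 = 0.25443

0.254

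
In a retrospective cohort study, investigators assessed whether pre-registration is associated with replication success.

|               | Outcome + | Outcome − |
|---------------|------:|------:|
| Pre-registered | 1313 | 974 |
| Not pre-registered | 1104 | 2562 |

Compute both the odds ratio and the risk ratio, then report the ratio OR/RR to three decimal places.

1.641

Cells: a = 1313, b = 974, c = 1104, d = 2562.
OR = (1313·2562)/(974·1104) = 3363906/1075296 = 3.12835
Risk in exposed = 1313/2287 = 0.57411; risk in unexposed = 1104/3666 = 0.30115; RR = 1.90643
OR/RR = 3.12835 / 1.90643 = 1.64094
The outcome is not rare, so the OR lies further from 1 than the RR.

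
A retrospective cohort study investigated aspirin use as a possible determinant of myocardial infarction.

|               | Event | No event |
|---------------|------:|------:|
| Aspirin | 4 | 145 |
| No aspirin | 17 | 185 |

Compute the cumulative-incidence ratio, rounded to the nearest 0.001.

0.319

Cells: a = 4, b = 145, c = 17, d = 185.
Risk in exposed = 4/149 = 0.02685; risk in unexposed = 17/202 = 0.08416.
RR = 0.02685 / 0.08416 = 0.31899
The risk is 68% lower among the exposed than among the unexposed.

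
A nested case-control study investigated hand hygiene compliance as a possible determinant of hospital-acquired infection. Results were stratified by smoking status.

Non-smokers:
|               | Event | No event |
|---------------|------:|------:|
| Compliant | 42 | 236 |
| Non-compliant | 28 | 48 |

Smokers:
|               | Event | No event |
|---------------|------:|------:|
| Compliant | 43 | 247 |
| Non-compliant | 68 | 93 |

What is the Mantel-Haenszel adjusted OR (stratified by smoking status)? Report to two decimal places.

0.26

OR_MH = Σ(aᵢdᵢ/nᵢ) / Σ(bᵢcᵢ/nᵢ), where nᵢ is the stratum total.
Stratum 1 (Non-smokers): n = 354; a·d/n = 42·48/354 = 5.6949; b·c/n = 236·28/354 = 18.6667
Stratum 2 (Smokers): n = 451; a·d/n = 43·93/451 = 8.8670; b·c/n = 247·68/451 = 37.2417
OR_MH = (5.6949 + 8.8670) / (18.6667 + 37.2417) = 14.5619 / 55.9084 = 0.26046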